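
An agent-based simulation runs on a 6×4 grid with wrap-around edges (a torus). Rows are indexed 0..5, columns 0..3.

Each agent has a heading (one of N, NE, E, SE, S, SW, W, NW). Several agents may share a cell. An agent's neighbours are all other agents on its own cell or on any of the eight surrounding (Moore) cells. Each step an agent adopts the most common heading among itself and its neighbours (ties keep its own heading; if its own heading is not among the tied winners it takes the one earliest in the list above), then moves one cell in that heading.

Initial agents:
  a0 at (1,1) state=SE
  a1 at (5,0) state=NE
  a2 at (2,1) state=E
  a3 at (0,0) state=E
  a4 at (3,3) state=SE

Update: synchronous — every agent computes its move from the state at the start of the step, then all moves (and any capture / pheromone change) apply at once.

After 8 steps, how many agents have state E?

t=1: a0@(1,2):E a1@(4,1):NE a2@(2,2):E a3@(0,1):E a4@(4,0):SE
t=2: a0@(1,3):E a1@(3,2):NE a2@(2,3):E a3@(0,2):E a4@(5,1):SE
t=3: a0@(1,0):E a1@(2,3):NE a2@(2,0):E a3@(0,3):E a4@(0,2):SE
t=4: a0@(1,1):E a1@(2,0):E a2@(2,1):E a3@(0,0):E a4@(1,3):SE
t=5: a0@(1,2):E a1@(2,1):E a2@(2,2):E a3@(0,1):E a4@(1,0):E
t=6: a0@(1,3):E a1@(2,2):E a2@(2,3):E a3@(0,2):E a4@(1,1):E
t=7: a0@(1,0):E a1@(2,3):E a2@(2,0):E a3@(0,3):E a4@(1,2):E
t=8: a0@(1,1):E a1@(2,0):E a2@(2,1):E a3@(0,0):E a4@(1,3):E

5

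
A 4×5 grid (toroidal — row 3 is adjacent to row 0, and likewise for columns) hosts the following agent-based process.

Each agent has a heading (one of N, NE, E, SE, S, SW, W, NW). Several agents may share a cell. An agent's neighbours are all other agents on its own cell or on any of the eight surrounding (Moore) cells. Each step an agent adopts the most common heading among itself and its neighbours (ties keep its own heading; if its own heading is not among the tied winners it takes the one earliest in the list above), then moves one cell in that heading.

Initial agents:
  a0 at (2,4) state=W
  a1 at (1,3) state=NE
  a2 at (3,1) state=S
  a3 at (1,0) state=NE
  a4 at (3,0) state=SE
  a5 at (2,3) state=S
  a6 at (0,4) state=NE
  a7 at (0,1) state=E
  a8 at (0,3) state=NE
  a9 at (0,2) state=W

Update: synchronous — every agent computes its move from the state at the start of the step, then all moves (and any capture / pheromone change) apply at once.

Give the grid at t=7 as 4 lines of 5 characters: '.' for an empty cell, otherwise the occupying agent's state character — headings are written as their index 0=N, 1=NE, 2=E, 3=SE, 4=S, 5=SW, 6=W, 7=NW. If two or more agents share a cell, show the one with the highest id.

.....
11..1
1.11.
.1...

t=1: a0@(1,0):NE a1@(0,4):NE a2@(0,1):S a3@(0,1):NE a4@(0,1):SE a5@(3,3):S a6@(3,0):NE a7@(0,2):E a8@(3,4):NE a9@(3,3):NE
t=2: a0@(0,1):NE a1@(3,0):NE a2@(3,2):NE a3@(3,2):NE a4@(3,2):NE a5@(2,4):NE a6@(2,1):NE a7@(3,3):NE a8@(2,0):NE a9@(2,4):NE
t=3: a0@(3,2):NE a1@(2,1):NE a2@(2,3):NE a3@(2,3):NE a4@(2,3):NE a5@(1,0):NE a6@(1,2):NE a7@(2,4):NE a8@(1,1):NE a9@(1,0):NE
t=4: a0@(2,3):NE a1@(1,2):NE a2@(1,4):NE a3@(1,4):NE a4@(1,4):NE a5@(0,1):NE a6@(0,3):NE a7@(1,0):NE a8@(0,2):NE a9@(0,1):NE
t=5: a0@(1,4):NE a1@(0,3):NE a2@(0,0):NE a3@(0,0):NE a4@(0,0):NE a5@(3,2):NE a6@(3,4):NE a7@(0,1):NE a8@(3,3):NE a9@(3,2):NE
t=6: a0@(0,0):NE a1@(3,4):NE a2@(3,1):NE a3@(3,1):NE a4@(3,1):NE a5@(2,3):NE a6@(2,0):NE a7@(3,2):NE a8@(2,4):NE a9@(2,3):NE
t=7: a0@(3,1):NE a1@(2,0):NE a2@(2,2):NE a3@(2,2):NE a4@(2,2):NE a5@(1,4):NE a6@(1,1):NE a7@(2,3):NE a8@(1,0):NE a9@(1,4):NE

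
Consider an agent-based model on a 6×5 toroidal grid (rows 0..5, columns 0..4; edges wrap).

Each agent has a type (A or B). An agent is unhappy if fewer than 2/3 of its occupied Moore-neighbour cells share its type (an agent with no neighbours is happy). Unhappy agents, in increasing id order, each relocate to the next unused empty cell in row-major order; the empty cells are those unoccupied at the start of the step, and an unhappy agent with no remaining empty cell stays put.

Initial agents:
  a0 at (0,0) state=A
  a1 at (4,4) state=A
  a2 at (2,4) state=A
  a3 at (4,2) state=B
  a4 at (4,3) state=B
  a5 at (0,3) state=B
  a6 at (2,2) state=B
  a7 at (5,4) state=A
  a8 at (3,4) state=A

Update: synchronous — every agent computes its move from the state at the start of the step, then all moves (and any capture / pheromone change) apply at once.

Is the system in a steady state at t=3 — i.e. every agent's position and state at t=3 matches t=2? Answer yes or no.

t=1: a0@(0,0):A a1@(4,4):A a2@(2,4):A a3@(4,2):B a4@(0,1):B a5@(0,2):B a6@(2,2):B a7@(0,4):A a8@(3,4):A
t=2: a0@(0,3):A a1@(4,4):A a2@(2,4):A a3@(4,2):B a4@(1,0):B a5@(0,2):B a6@(2,2):B a7@(0,4):A a8@(3,4):A
t=3: a0@(0,0):A a1@(4,4):A a2@(0,1):A a3@(4,2):B a4@(1,1):B a5@(1,2):B a6@(2,2):B a7@(1,3):A a8@(3,4):A

no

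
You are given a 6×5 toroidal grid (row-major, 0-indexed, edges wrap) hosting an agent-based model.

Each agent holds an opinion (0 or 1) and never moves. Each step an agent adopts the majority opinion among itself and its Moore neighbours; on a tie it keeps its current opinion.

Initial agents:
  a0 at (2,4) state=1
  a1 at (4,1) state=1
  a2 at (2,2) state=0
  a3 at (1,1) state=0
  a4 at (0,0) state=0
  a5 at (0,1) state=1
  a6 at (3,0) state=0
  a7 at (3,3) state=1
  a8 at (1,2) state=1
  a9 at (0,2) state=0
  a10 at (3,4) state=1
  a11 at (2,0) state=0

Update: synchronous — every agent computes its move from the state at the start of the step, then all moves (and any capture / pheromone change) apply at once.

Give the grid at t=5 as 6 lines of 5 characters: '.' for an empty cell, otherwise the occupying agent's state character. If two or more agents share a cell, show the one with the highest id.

000..
.00..
1.0.1
1..11
.1...
.....

t=1: a0@(2,4):1 a1@(4,1):1 a2@(2,2):0 a3@(1,1):0 a4@(0,0):0 a5@(0,1):0 a6@(3,0):1 a7@(3,3):1 a8@(1,2):0 a9@(0,2):0 a10@(3,4):1 a11@(2,0):0
t=2: a0@(2,4):1 a1@(4,1):1 a2@(2,2):0 a3@(1,1):0 a4@(0,0):0 a5@(0,1):0 a6@(3,0):1 a7@(3,3):1 a8@(1,2):0 a9@(0,2):0 a10@(3,4):1 a11@(2,0):1
t=3: (unchanged — steady state)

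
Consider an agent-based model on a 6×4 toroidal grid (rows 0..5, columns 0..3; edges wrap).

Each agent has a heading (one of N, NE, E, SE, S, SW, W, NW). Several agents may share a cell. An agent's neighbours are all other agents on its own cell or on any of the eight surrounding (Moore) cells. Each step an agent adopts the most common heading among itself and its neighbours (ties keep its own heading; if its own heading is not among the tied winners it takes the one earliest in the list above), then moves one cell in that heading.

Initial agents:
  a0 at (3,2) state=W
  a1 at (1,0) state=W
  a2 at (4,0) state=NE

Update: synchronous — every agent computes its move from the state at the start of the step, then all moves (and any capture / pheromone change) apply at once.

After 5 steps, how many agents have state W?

2

t=1: a0@(3,1):W a1@(1,3):W a2@(3,1):NE
t=2: a0@(3,0):W a1@(1,2):W a2@(2,2):NE
t=3: a0@(3,3):W a1@(1,1):W a2@(1,3):NE
t=4: a0@(3,2):W a1@(1,0):W a2@(0,0):NE
t=5: a0@(3,1):W a1@(1,3):W a2@(5,1):NE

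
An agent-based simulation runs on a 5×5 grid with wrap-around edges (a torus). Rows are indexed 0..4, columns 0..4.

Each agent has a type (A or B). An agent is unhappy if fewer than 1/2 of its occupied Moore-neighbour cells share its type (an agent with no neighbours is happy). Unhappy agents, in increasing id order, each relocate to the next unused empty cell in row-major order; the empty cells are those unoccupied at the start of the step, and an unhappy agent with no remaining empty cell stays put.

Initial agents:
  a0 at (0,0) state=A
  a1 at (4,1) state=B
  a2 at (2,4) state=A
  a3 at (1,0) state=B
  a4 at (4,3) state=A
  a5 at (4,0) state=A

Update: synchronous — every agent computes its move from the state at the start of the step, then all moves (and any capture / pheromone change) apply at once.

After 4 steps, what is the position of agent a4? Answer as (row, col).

(1, 2)

t=1: a0@(0,1):A a1@(0,2):B a2@(0,3):A a3@(0,4):B a4@(4,3):A a5@(4,0):A
t=2: a0@(0,1):A a1@(0,0):B a2@(1,0):A a3@(1,1):B a4@(1,2):A a5@(4,0):A
t=3: a0@(0,1):A a1@(0,2):B a2@(0,3):A a3@(0,4):B a4@(1,2):A a5@(4,0):A
t=4: a0@(0,1):A a1@(0,0):B a2@(1,0):A a3@(1,1):B a4@(1,2):A a5@(4,0):A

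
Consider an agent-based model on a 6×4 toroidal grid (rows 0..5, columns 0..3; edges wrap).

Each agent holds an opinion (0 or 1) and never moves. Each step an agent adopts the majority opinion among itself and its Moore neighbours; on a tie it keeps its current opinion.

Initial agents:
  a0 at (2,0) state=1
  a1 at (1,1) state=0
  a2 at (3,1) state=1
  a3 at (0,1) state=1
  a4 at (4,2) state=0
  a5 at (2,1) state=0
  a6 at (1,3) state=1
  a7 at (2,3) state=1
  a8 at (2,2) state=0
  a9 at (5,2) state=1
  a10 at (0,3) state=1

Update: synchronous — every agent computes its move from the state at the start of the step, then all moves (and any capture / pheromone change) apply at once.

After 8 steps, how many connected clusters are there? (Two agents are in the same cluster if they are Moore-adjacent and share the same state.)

2

t=1: a0@(2,0):1 a1@(1,1):0 a2@(3,1):0 a3@(0,1):1 a4@(4,2):1 a5@(2,1):0 a6@(1,3):1 a7@(2,3):1 a8@(2,2):0 a9@(5,2):1 a10@(0,3):1
t=2: (unchanged — steady state)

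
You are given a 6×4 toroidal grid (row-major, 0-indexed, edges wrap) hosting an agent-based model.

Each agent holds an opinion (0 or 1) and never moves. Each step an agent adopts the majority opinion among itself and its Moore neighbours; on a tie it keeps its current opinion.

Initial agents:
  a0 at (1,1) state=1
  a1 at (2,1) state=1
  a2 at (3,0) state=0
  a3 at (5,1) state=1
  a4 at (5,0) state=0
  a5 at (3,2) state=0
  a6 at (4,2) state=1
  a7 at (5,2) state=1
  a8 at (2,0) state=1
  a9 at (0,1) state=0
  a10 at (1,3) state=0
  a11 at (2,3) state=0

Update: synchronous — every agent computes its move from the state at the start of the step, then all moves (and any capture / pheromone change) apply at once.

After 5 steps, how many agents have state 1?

t=1: a0@(1,1):1 a1@(2,1):1 a2@(3,0):0 a3@(5,1):1 a4@(5,0):0 a5@(3,2):0 a6@(4,2):1 a7@(5,2):1 a8@(2,0):1 a9@(0,1):1 a10@(1,3):0 a11@(2,3):0
t=2: a0@(1,1):1 a1@(2,1):1 a2@(3,0):0 a3@(5,1):1 a4@(5,0):1 a5@(3,2):0 a6@(4,2):1 a7@(5,2):1 a8@(2,0):1 a9@(0,1):1 a10@(1,3):0 a11@(2,3):0
t=3: (unchanged — steady state)

8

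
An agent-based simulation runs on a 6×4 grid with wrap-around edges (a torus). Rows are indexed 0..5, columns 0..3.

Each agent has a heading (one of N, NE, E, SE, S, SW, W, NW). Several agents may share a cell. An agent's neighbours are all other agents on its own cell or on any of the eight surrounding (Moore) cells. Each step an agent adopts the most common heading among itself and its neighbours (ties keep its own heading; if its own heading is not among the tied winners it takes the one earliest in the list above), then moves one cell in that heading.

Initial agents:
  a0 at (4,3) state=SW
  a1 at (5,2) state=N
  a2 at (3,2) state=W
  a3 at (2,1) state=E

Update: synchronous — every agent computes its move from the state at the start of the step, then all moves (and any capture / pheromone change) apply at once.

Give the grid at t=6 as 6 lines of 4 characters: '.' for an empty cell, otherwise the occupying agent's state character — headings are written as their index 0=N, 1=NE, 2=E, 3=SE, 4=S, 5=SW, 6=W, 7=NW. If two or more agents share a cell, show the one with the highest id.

....
....
...2
6...
.5..
..0.

t=1: a0@(5,2):SW a1@(4,2):N a2@(3,1):W a3@(2,2):E
t=2: a0@(0,1):SW a1@(3,2):N a2@(3,0):W a3@(2,3):E
t=3: a0@(1,0):SW a1@(2,2):N a2@(3,3):W a3@(2,0):E
t=4: a0@(2,3):SW a1@(1,2):N a2@(3,2):W a3@(2,1):E
t=5: a0@(3,2):SW a1@(0,2):N a2@(3,1):W a3@(2,2):E
t=6: a0@(4,1):SW a1@(5,2):N a2@(3,0):W a3@(2,3):E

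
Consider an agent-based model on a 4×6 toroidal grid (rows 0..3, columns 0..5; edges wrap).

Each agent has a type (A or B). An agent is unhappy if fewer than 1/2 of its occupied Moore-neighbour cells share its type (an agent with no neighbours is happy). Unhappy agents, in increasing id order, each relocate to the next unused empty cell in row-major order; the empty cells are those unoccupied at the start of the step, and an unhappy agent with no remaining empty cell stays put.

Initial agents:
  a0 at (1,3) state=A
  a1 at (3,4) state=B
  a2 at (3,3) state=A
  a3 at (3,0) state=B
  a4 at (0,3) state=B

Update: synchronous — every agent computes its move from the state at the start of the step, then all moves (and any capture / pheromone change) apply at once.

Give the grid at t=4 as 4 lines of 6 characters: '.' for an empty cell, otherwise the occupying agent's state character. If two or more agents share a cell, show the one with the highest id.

t=1: a0@(0,0):A a1@(3,4):B a2@(0,1):A a3@(3,0):B a4@(0,2):B
t=2: a0@(0,0):A a1@(3,4):B a2@(0,3):A a3@(0,4):B a4@(0,5):B
t=3: a0@(0,1):A a1@(3,4):B a2@(0,2):A a3@(0,4):B a4@(0,5):B
t=4: (unchanged — steady state)

.AA.BB
......
......
....B.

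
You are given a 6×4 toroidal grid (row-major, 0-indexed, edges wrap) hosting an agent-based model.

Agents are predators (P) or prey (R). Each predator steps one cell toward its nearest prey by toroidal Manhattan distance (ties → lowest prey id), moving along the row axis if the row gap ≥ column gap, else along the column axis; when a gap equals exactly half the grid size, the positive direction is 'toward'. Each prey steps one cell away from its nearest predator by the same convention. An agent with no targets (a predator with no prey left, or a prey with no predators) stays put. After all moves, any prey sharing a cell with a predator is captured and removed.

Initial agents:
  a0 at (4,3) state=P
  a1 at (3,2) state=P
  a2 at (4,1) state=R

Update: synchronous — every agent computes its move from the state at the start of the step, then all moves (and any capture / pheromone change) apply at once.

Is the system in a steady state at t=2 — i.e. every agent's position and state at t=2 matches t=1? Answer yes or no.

t=1: a0@(4,0):P a1@(4,2):P
t=2: (unchanged — steady state)

yes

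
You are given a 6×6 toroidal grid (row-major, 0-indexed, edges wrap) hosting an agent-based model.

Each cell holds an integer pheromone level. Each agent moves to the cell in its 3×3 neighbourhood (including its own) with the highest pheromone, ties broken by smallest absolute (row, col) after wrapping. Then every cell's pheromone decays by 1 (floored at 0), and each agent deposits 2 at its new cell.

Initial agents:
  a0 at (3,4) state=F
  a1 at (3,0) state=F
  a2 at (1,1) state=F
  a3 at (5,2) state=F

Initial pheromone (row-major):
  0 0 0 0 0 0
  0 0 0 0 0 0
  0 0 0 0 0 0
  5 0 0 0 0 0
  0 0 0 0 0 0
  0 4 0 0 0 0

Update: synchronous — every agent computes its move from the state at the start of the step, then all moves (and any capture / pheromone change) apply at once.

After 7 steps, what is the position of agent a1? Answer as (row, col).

(3, 0)

t=1: a0@(2,3) a1@(3,0) a2@(0,0) a3@(5,1) | pheromone: 2 0 0 0 0 0 / 0 0 0 0 0 0 / 0 0 0 2 0 0 / 6 0 0 0 0 0 / 0 0 0 0 0 0 / 0 5 0 0 0 0
t=2: a0@(2,3) a1@(3,0) a2@(5,1) a3@(5,1) | pheromone: 1 0 0 0 0 0 / 0 0 0 0 0 0 / 0 0 0 3 0 0 / 7 0 0 0 0 0 / 0 0 0 0 0 0 / 0 8 0 0 0 0
t=3: a0@(2,3) a1@(3,0) a2@(5,1) a3@(5,1) | pheromone: 0 0 0 0 0 0 / 0 0 0 0 0 0 / 0 0 0 4 0 0 / 8 0 0 0 0 0 / 0 0 0 0 0 0 / 0 11 0 0 0 0
t=4: a0@(2,3) a1@(3,0) a2@(5,1) a3@(5,1) | pheromone: 0 0 0 0 0 0 / 0 0 0 0 0 0 / 0 0 0 5 0 0 / 9 0 0 0 0 0 / 0 0 0 0 0 0 / 0 14 0 0 0 0
t=5: a0@(2,3) a1@(3,0) a2@(5,1) a3@(5,1) | pheromone: 0 0 0 0 0 0 / 0 0 0 0 0 0 / 0 0 0 6 0 0 / 10 0 0 0 0 0 / 0 0 0 0 0 0 / 0 17 0 0 0 0
t=6: a0@(2,3) a1@(3,0) a2@(5,1) a3@(5,1) | pheromone: 0 0 0 0 0 0 / 0 0 0 0 0 0 / 0 0 0 7 0 0 / 11 0 0 0 0 0 / 0 0 0 0 0 0 / 0 20 0 0 0 0
t=7: a0@(2,3) a1@(3,0) a2@(5,1) a3@(5,1) | pheromone: 0 0 0 0 0 0 / 0 0 0 0 0 0 / 0 0 0 8 0 0 / 12 0 0 0 0 0 / 0 0 0 0 0 0 / 0 23 0 0 0 0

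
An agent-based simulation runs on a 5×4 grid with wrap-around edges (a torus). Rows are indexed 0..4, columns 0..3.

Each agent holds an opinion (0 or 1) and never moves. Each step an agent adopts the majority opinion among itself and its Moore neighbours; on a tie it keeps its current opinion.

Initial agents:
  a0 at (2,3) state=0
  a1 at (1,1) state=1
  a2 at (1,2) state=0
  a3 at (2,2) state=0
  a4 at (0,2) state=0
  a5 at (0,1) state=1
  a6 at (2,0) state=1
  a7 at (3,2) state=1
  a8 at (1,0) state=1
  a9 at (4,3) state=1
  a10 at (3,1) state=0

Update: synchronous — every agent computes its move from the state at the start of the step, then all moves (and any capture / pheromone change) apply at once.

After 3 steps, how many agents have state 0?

5

t=1: a0@(2,3):0 a1@(1,1):1 a2@(1,2):0 a3@(2,2):0 a4@(0,2):1 a5@(0,1):1 a6@(2,0):1 a7@(3,2):0 a8@(1,0):1 a9@(4,3):1 a10@(3,1):0
t=2: (unchanged — steady state)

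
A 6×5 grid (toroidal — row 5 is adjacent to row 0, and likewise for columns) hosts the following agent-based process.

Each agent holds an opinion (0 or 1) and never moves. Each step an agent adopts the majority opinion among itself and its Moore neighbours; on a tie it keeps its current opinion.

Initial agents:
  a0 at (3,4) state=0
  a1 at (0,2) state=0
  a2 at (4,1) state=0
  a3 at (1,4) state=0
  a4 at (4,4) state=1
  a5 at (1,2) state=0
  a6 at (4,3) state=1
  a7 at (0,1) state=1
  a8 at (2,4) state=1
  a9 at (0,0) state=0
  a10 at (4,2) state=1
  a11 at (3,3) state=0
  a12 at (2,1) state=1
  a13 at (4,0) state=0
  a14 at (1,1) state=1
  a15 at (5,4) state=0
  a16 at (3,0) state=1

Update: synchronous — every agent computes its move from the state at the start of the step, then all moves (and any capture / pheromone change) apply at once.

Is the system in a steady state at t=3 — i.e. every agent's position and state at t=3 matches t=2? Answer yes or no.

t=1: a0@(3,4):1 a1@(0,2):0 a2@(4,1):0 a3@(1,4):0 a4@(4,4):0 a5@(1,2):1 a6@(4,3):1 a7@(0,1):0 a8@(2,4):0 a9@(0,0):0 a10@(4,2):1 a11@(3,3):1 a12@(2,1):1 a13@(4,0):0 a14@(1,1):1 a15@(5,4):0 a16@(3,0):1
t=2: a0@(3,4):1 a1@(0,2):0 a2@(4,1):0 a3@(1,4):0 a4@(4,4):1 a5@(1,2):1 a6@(4,3):1 a7@(0,1):0 a8@(2,4):1 a9@(0,0):0 a10@(4,2):1 a11@(3,3):1 a12@(2,1):1 a13@(4,0):0 a14@(1,1):1 a15@(5,4):0 a16@(3,0):0
t=3: a0@(3,4):1 a1@(0,2):0 a2@(4,1):0 a3@(1,4):0 a4@(4,4):1 a5@(1,2):1 a6@(4,3):1 a7@(0,1):0 a8@(2,4):1 a9@(0,0):0 a10@(4,2):1 a11@(3,3):1 a12@(2,1):1 a13@(4,0):0 a14@(1,1):1 a15@(5,4):0 a16@(3,0):1

no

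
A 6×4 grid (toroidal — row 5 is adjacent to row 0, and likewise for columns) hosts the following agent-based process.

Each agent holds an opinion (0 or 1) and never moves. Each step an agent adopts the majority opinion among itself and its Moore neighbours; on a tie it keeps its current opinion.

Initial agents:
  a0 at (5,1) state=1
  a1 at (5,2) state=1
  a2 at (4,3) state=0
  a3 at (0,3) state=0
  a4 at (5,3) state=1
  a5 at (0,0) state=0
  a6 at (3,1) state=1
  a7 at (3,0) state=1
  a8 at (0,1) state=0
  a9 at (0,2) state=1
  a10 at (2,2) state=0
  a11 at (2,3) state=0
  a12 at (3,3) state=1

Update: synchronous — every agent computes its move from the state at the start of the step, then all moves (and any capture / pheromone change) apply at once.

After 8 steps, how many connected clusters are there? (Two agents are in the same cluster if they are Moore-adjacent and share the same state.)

2

t=1: a0@(5,1):1 a1@(5,2):1 a2@(4,3):1 a3@(0,3):1 a4@(5,3):1 a5@(0,0):0 a6@(3,1):1 a7@(3,0):1 a8@(0,1):1 a9@(0,2):1 a10@(2,2):0 a11@(2,3):0 a12@(3,3):0
t=2: a0@(5,1):1 a1@(5,2):1 a2@(4,3):1 a3@(0,3):1 a4@(5,3):1 a5@(0,0):1 a6@(3,1):1 a7@(3,0):1 a8@(0,1):1 a9@(0,2):1 a10@(2,2):0 a11@(2,3):0 a12@(3,3):0
t=3: (unchanged — steady state)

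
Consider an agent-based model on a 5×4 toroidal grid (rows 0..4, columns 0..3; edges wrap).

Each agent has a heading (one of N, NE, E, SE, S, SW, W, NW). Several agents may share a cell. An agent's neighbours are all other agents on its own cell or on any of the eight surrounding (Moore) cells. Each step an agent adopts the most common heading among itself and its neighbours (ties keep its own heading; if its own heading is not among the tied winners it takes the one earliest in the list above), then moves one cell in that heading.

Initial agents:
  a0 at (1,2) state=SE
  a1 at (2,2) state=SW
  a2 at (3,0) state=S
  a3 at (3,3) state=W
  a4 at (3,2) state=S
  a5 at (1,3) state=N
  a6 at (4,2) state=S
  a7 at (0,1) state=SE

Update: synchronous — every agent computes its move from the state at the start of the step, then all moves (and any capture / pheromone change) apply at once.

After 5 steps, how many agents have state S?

t=1: a0@(2,3):SE a1@(3,1):SW a2@(4,0):S a3@(4,3):S a4@(4,2):S a5@(0,3):N a6@(0,2):S a7@(1,2):SE
t=2: a0@(3,0):SE a1@(4,1):S a2@(0,0):S a3@(0,3):S a4@(0,2):S a5@(1,3):S a6@(1,2):S a7@(2,3):SE
t=3: a0@(4,1):SE a1@(0,1):S a2@(1,0):S a3@(1,3):S a4@(1,2):S a5@(2,3):S a6@(2,2):S a7@(3,0):SE
t=4: a0@(0,2):SE a1@(1,1):S a2@(2,0):S a3@(2,3):S a4@(2,2):S a5@(3,3):S a6@(3,2):S a7@(4,1):SE
t=5: a0@(1,3):SE a1@(2,1):S a2@(3,0):S a3@(3,3):S a4@(3,2):S a5@(4,3):S a6@(4,2):S a7@(0,2):SE

6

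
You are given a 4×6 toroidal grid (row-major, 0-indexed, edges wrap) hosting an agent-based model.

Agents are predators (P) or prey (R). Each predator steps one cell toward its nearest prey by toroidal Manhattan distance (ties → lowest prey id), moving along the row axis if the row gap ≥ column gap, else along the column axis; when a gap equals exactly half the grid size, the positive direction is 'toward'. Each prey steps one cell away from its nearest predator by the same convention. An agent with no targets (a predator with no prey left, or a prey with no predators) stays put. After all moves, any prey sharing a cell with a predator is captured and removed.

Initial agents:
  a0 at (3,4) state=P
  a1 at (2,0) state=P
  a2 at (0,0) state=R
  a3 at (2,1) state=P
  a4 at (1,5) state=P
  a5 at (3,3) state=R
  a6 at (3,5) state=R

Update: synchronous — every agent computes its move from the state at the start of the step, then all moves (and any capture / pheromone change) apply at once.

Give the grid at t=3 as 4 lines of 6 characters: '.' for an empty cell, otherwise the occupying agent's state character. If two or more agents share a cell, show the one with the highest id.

t=1: a0@(3,3):P a1@(3,0):P a3@(3,1):P a4@(0,5):P a5@(3,2):R
t=2: a0@(3,2):P a1@(3,1):P a3@(3,2):P a4@(0,0):P
t=3: (unchanged — steady state)

P.....
......
......
.PP...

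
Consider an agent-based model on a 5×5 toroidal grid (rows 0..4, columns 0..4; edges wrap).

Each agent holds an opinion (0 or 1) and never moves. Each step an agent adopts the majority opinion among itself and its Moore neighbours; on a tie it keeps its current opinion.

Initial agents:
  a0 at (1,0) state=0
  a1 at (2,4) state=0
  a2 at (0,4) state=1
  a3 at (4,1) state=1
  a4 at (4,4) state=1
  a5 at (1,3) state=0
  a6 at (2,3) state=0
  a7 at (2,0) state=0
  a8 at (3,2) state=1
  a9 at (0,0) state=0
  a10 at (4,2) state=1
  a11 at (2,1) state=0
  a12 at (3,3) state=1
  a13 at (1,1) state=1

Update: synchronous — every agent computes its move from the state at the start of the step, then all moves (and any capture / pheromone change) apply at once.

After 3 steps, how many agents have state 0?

t=1: a0@(1,0):0 a1@(2,4):0 a2@(0,4):0 a3@(4,1):1 a4@(4,4):1 a5@(1,3):0 a6@(2,3):0 a7@(2,0):0 a8@(3,2):1 a9@(0,0):1 a10@(4,2):1 a11@(2,1):0 a12@(3,3):1 a13@(1,1):0
t=2: (unchanged — steady state)

8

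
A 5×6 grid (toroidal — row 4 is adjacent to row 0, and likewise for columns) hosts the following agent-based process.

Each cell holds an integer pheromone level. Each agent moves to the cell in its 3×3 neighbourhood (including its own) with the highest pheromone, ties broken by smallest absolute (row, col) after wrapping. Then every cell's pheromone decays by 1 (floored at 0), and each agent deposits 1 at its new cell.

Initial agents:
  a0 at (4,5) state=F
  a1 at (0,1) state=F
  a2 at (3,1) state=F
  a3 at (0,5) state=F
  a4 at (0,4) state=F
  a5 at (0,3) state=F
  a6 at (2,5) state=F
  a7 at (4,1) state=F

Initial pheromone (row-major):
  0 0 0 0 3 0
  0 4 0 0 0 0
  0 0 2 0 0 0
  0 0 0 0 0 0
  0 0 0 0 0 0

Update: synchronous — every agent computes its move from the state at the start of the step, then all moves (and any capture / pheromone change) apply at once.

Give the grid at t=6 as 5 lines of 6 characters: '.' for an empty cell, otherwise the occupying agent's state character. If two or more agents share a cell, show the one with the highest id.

....F.
.F....
......
......
......

t=1: a0@(0,4) a1@(1,1) a2@(2,2) a3@(0,4) a4@(0,4) a5@(0,4) a6@(1,0) a7@(0,0) | pheromone: 1 0 0 0 6 0 / 1 4 0 0 0 0 / 0 0 2 0 0 0 / 0 0 0 0 0 0 / 0 0 0 0 0 0
t=2: a0@(0,4) a1@(1,1) a2@(1,1) a3@(0,4) a4@(0,4) a5@(0,4) a6@(1,1) a7@(1,1) | pheromone: 0 0 0 0 9 0 / 0 7 0 0 0 0 / 0 0 1 0 0 0 / 0 0 0 0 0 0 / 0 0 0 0 0 0
t=3: a0@(0,4) a1@(1,1) a2@(1,1) a3@(0,4) a4@(0,4) a5@(0,4) a6@(1,1) a7@(1,1) | pheromone: 0 0 0 0 12 0 / 0 10 0 0 0 0 / 0 0 0 0 0 0 / 0 0 0 0 0 0 / 0 0 0 0 0 0
t=4: a0@(0,4) a1@(1,1) a2@(1,1) a3@(0,4) a4@(0,4) a5@(0,4) a6@(1,1) a7@(1,1) | pheromone: 0 0 0 0 15 0 / 0 13 0 0 0 0 / 0 0 0 0 0 0 / 0 0 0 0 0 0 / 0 0 0 0 0 0
t=5: a0@(0,4) a1@(1,1) a2@(1,1) a3@(0,4) a4@(0,4) a5@(0,4) a6@(1,1) a7@(1,1) | pheromone: 0 0 0 0 18 0 / 0 16 0 0 0 0 / 0 0 0 0 0 0 / 0 0 0 0 0 0 / 0 0 0 0 0 0
t=6: a0@(0,4) a1@(1,1) a2@(1,1) a3@(0,4) a4@(0,4) a5@(0,4) a6@(1,1) a7@(1,1) | pheromone: 0 0 0 0 21 0 / 0 19 0 0 0 0 / 0 0 0 0 0 0 / 0 0 0 0 0 0 / 0 0 0 0 0 0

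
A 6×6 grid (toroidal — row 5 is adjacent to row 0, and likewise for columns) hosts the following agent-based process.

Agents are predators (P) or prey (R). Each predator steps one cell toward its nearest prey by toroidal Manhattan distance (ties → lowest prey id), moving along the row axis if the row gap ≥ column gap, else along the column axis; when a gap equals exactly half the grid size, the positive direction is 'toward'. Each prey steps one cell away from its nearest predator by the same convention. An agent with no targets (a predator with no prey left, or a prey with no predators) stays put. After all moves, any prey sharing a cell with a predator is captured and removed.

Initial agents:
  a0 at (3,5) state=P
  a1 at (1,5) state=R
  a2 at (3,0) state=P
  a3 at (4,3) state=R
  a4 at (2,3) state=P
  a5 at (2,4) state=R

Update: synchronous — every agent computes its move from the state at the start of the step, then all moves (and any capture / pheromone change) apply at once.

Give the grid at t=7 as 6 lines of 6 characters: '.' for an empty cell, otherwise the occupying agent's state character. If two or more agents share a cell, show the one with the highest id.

t=1: a0@(2,5):P a1@(0,5):R a2@(2,0):P a3@(5,3):R a4@(2,4):P
t=2: a0@(1,5):P a1@(5,5):R a2@(1,0):P a3@(4,3):R a4@(1,4):P
t=3: a0@(0,5):P a1@(4,5):R a2@(0,0):P a3@(3,3):R a4@(0,4):P
t=4: a0@(5,5):P a1@(3,5):R a2@(5,0):P a3@(2,3):R a4@(5,4):P
t=5: a0@(4,5):P a1@(2,5):R a2@(4,0):P a3@(1,3):R a4@(4,4):P
t=6: a0@(3,5):P a1@(1,5):R a2@(3,0):P a3@(0,3):R a4@(3,4):P
t=7: a0@(2,5):P a1@(0,5):R a2@(2,0):P a3@(5,3):R a4@(2,4):P

.....R
......
P...PP
......
......
...R..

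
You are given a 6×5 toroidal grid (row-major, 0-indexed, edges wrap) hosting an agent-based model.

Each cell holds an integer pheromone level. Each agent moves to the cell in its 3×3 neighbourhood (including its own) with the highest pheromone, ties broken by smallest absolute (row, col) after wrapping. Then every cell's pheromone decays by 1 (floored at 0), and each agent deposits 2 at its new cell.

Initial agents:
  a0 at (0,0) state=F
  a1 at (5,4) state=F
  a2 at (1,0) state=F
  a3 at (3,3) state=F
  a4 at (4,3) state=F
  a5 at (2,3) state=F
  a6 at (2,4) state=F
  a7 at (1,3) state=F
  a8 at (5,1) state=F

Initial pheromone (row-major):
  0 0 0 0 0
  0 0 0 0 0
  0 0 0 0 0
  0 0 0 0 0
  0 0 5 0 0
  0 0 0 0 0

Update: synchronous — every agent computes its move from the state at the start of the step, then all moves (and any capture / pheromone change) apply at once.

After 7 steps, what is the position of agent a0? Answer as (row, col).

t=1: a0@(0,0) a1@(0,0) a2@(0,0) a3@(4,2) a4@(4,2) a5@(1,2) a6@(1,0) a7@(0,2) a8@(4,2) | pheromone: 6 0 2 0 0 / 2 0 2 0 0 / 0 0 0 0 0 / 0 0 0 0 0 / 0 0 10 0 0 / 0 0 0 0 0
t=2: a0@(0,0) a1@(0,0) a2@(0,0) a3@(4,2) a4@(4,2) a5@(0,2) a6@(0,0) a7@(0,2) a8@(4,2) | pheromone: 13 0 5 0 0 / 1 0 1 0 0 / 0 0 0 0 0 / 0 0 0 0 0 / 0 0 15 0 0 / 0 0 0 0 0
t=3: a0@(0,0) a1@(0,0) a2@(0,0) a3@(4,2) a4@(4,2) a5@(0,2) a6@(0,0) a7@(0,2) a8@(4,2) | pheromone: 20 0 8 0 0 / 0 0 0 0 0 / 0 0 0 0 0 / 0 0 0 0 0 / 0 0 20 0 0 / 0 0 0 0 0
t=4: a0@(0,0) a1@(0,0) a2@(0,0) a3@(4,2) a4@(4,2) a5@(0,2) a6@(0,0) a7@(0,2) a8@(4,2) | pheromone: 27 0 11 0 0 / 0 0 0 0 0 / 0 0 0 0 0 / 0 0 0 0 0 / 0 0 25 0 0 / 0 0 0 0 0
t=5: a0@(0,0) a1@(0,0) a2@(0,0) a3@(4,2) a4@(4,2) a5@(0,2) a6@(0,0) a7@(0,2) a8@(4,2) | pheromone: 34 0 14 0 0 / 0 0 0 0 0 / 0 0 0 0 0 / 0 0 0 0 0 / 0 0 30 0 0 / 0 0 0 0 0
t=6: a0@(0,0) a1@(0,0) a2@(0,0) a3@(4,2) a4@(4,2) a5@(0,2) a6@(0,0) a7@(0,2) a8@(4,2) | pheromone: 41 0 17 0 0 / 0 0 0 0 0 / 0 0 0 0 0 / 0 0 0 0 0 / 0 0 35 0 0 / 0 0 0 0 0
t=7: a0@(0,0) a1@(0,0) a2@(0,0) a3@(4,2) a4@(4,2) a5@(0,2) a6@(0,0) a7@(0,2) a8@(4,2) | pheromone: 48 0 20 0 0 / 0 0 0 0 0 / 0 0 0 0 0 / 0 0 0 0 0 / 0 0 40 0 0 / 0 0 0 0 0

(0, 0)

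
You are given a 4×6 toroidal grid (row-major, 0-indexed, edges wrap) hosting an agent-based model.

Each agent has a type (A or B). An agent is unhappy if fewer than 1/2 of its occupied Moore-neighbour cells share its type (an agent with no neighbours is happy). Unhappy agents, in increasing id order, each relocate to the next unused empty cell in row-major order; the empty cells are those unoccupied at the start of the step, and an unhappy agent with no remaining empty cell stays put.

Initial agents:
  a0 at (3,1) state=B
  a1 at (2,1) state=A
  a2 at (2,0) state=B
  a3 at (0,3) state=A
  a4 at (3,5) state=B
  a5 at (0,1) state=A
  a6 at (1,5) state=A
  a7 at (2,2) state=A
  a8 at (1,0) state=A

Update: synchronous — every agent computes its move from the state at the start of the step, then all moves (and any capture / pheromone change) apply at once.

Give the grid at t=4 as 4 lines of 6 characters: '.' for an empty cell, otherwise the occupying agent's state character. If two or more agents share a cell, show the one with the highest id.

A...BB
AAA...
.AA...
.....B

t=1: a0@(0,0):B a1@(2,1):A a2@(0,2):B a3@(0,3):A a4@(3,5):B a5@(0,1):A a6@(1,5):A a7@(2,2):A a8@(1,0):A
t=2: a0@(0,4):B a1@(2,1):A a2@(0,5):B a3@(1,1):A a4@(3,5):B a5@(1,2):A a6@(1,5):A a7@(2,2):A a8@(1,0):A
t=3: a0@(0,4):B a1@(2,1):A a2@(0,5):B a3@(1,1):A a4@(3,5):B a5@(1,2):A a6@(0,0):A a7@(2,2):A a8@(1,0):A
t=4: (unchanged — steady state)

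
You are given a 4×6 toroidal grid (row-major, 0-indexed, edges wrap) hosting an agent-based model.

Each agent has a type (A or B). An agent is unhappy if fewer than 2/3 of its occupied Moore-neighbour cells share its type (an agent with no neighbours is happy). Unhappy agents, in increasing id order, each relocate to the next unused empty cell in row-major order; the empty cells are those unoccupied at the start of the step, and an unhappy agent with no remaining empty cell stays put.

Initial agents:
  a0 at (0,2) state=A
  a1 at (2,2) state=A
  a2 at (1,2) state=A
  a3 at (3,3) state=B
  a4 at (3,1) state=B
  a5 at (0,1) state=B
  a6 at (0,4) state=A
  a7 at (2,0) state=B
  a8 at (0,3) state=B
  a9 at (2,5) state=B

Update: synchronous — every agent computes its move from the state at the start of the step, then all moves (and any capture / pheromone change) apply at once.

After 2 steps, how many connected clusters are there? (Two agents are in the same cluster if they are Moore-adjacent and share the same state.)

2

t=1: a0@(0,0):A a1@(0,5):A a2@(1,0):A a3@(1,1):B a4@(1,3):B a5@(1,4):B a6@(1,5):A a7@(2,0):B a8@(2,1):B a9@(2,5):B
t=2: a0@(0,0):A a1@(0,5):A a2@(0,1):A a3@(0,2):B a4@(1,3):B a5@(0,3):B a6@(0,4):A a7@(1,2):B a8@(2,1):B a9@(2,2):B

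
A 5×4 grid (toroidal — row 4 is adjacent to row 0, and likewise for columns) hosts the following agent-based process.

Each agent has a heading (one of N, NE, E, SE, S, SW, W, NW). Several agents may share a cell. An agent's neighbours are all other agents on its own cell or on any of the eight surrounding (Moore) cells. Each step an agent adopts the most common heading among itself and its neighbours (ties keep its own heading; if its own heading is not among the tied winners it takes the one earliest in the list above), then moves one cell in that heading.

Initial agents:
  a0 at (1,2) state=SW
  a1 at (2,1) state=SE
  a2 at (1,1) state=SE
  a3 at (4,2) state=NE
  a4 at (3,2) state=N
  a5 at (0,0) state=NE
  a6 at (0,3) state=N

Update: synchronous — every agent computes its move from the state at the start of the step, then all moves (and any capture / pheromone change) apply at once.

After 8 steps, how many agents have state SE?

t=1: a0@(2,3):SE a1@(3,2):SE a2@(2,2):SE a3@(3,2):N a4@(2,2):N a5@(4,1):NE a6@(4,0):NE
t=2: a0@(3,0):SE a1@(4,3):SE a2@(3,3):SE a3@(4,3):SE a4@(3,3):SE a5@(3,2):NE a6@(3,1):NE
t=3: a0@(4,1):SE a1@(0,0):SE a2@(4,0):SE a3@(0,0):SE a4@(4,0):SE a5@(4,3):SE a6@(2,2):NE
t=4: a0@(0,2):SE a1@(1,1):SE a2@(0,1):SE a3@(1,1):SE a4@(0,1):SE a5@(0,0):SE a6@(1,3):NE
t=5: a0@(1,3):SE a1@(2,2):SE a2@(1,2):SE a3@(2,2):SE a4@(1,2):SE a5@(1,1):SE a6@(2,0):SE
t=6: a0@(2,0):SE a1@(3,3):SE a2@(2,3):SE a3@(3,3):SE a4@(2,3):SE a5@(2,2):SE a6@(3,1):SE
t=7: a0@(3,1):SE a1@(4,0):SE a2@(3,0):SE a3@(4,0):SE a4@(3,0):SE a5@(3,3):SE a6@(4,2):SE
t=8: a0@(4,2):SE a1@(0,1):SE a2@(4,1):SE a3@(0,1):SE a4@(4,1):SE a5@(4,0):SE a6@(0,3):SE

7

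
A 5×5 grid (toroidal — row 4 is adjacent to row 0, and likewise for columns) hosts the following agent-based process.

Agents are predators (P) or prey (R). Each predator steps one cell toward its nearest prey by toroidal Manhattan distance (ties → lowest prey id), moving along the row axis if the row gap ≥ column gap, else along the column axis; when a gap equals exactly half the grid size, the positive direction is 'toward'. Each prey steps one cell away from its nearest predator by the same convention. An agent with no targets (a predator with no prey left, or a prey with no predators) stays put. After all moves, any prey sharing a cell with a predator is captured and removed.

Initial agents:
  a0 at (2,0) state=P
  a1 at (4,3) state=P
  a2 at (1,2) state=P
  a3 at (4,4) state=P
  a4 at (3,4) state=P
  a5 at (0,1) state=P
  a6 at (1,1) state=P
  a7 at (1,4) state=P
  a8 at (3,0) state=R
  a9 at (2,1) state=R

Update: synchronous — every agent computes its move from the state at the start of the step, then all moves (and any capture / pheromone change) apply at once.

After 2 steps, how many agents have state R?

1

t=1: a0@(3,0):P a1@(4,4):P a2@(2,2):P a3@(3,4):P a4@(3,0):P a5@(1,1):P a6@(2,1):P a7@(2,4):P a8@(4,0):R
t=2: a0@(4,0):P a1@(4,0):P a2@(3,2):P a3@(4,4):P a4@(4,0):P a5@(0,1):P a6@(3,1):P a7@(3,4):P a8@(0,0):R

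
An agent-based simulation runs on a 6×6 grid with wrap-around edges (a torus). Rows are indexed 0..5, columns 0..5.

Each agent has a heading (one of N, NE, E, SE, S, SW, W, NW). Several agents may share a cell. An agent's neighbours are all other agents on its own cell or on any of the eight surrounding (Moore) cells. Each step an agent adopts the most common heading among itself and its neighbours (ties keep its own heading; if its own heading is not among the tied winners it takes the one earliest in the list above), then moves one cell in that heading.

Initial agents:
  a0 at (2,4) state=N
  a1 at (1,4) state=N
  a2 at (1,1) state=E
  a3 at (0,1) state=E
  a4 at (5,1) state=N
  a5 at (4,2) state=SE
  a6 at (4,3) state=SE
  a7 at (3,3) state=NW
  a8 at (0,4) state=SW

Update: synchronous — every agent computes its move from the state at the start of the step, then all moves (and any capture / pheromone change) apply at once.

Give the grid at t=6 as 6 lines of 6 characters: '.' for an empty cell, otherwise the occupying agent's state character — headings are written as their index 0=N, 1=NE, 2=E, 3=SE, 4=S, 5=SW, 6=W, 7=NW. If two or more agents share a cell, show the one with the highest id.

......
.2..0.
...00.
...3..
..33..
......

t=1: a0@(1,4):N a1@(0,4):N a2@(1,2):E a3@(0,2):E a4@(4,1):N a5@(5,3):SE a6@(5,4):SE a7@(4,4):SE a8@(1,3):SW
t=2: a0@(0,4):N a1@(5,4):N a2@(1,3):E a3@(0,3):E a4@(3,1):N a5@(0,4):SE a6@(0,5):SE a7@(5,5):SE a8@(0,3):N
t=3: a0@(5,4):N a1@(4,4):N a2@(1,4):E a3@(5,3):N a4@(2,1):N a5@(1,5):SE a6@(1,0):SE a7@(0,0):SE a8@(5,3):N
t=4: a0@(4,4):N a1@(3,4):N a2@(1,5):E a3@(4,3):N a4@(1,1):N a5@(2,0):SE a6@(2,1):SE a7@(1,1):SE a8@(4,3):N
t=5: a0@(3,4):N a1@(2,4):N a2@(1,0):E a3@(3,3):N a4@(2,2):SE a5@(3,1):SE a6@(3,2):SE a7@(2,2):SE a8@(3,3):N
t=6: a0@(2,4):N a1@(1,4):N a2@(1,1):E a3@(2,3):N a4@(3,3):SE a5@(4,2):SE a6@(4,3):SE a7@(3,3):SE a8@(2,3):N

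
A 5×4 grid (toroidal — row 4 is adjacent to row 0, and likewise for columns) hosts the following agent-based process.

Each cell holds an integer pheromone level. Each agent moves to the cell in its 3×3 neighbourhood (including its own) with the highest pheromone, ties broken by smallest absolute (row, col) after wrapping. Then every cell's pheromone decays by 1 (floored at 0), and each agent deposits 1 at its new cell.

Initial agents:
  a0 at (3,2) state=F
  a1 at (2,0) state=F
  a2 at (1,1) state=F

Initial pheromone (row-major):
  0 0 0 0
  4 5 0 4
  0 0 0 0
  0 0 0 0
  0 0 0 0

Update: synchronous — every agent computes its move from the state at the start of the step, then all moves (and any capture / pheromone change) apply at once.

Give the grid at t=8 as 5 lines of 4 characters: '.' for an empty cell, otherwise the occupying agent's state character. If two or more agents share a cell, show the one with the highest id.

....
.F..
....
....
....

t=1: a0@(2,1) a1@(1,1) a2@(1,1) | pheromone: 0 0 0 0 / 3 6 0 3 / 0 1 0 0 / 0 0 0 0 / 0 0 0 0
t=2: a0@(1,1) a1@(1,1) a2@(1,1) | pheromone: 0 0 0 0 / 2 8 0 2 / 0 0 0 0 / 0 0 0 0 / 0 0 0 0
t=3: a0@(1,1) a1@(1,1) a2@(1,1) | pheromone: 0 0 0 0 / 1 10 0 1 / 0 0 0 0 / 0 0 0 0 / 0 0 0 0
t=4: a0@(1,1) a1@(1,1) a2@(1,1) | pheromone: 0 0 0 0 / 0 12 0 0 / 0 0 0 0 / 0 0 0 0 / 0 0 0 0
t=5: a0@(1,1) a1@(1,1) a2@(1,1) | pheromone: 0 0 0 0 / 0 14 0 0 / 0 0 0 0 / 0 0 0 0 / 0 0 0 0
t=6: a0@(1,1) a1@(1,1) a2@(1,1) | pheromone: 0 0 0 0 / 0 16 0 0 / 0 0 0 0 / 0 0 0 0 / 0 0 0 0
t=7: a0@(1,1) a1@(1,1) a2@(1,1) | pheromone: 0 0 0 0 / 0 18 0 0 / 0 0 0 0 / 0 0 0 0 / 0 0 0 0
t=8: a0@(1,1) a1@(1,1) a2@(1,1) | pheromone: 0 0 0 0 / 0 20 0 0 / 0 0 0 0 / 0 0 0 0 / 0 0 0 0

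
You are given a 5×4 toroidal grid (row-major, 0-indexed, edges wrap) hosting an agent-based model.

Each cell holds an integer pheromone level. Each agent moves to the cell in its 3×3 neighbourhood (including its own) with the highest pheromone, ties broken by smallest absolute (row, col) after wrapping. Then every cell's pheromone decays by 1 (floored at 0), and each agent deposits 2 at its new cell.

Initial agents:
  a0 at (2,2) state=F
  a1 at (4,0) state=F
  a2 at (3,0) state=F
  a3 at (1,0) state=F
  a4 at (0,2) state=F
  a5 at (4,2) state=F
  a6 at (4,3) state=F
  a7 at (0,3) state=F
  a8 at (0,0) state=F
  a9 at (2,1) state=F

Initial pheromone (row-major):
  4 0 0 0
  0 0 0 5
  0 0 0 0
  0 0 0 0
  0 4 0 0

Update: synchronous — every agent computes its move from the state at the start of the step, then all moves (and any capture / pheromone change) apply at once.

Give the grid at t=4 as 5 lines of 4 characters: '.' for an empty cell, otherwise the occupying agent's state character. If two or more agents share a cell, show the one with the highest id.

....
...F
....
....
....

t=1: a0@(1,3) a1@(0,0) a2@(4,1) a3@(1,3) a4@(1,3) a5@(4,1) a6@(0,0) a7@(1,3) a8@(1,3) a9@(1,0) | pheromone: 7 0 0 0 / 2 0 0 14 / 0 0 0 0 / 0 0 0 0 / 0 7 0 0
t=2: a0@(1,3) a1@(1,3) a2@(0,0) a3@(1,3) a4@(1,3) a5@(0,0) a6@(1,3) a7@(1,3) a8@(1,3) a9@(1,3) | pheromone: 10 0 0 0 / 1 0 0 29 / 0 0 0 0 / 0 0 0 0 / 0 6 0 0
t=3: a0@(1,3) a1@(1,3) a2@(1,3) a3@(1,3) a4@(1,3) a5@(1,3) a6@(1,3) a7@(1,3) a8@(1,3) a9@(1,3) | pheromone: 9 0 0 0 / 0 0 0 48 / 0 0 0 0 / 0 0 0 0 / 0 5 0 0
t=4: a0@(1,3) a1@(1,3) a2@(1,3) a3@(1,3) a4@(1,3) a5@(1,3) a6@(1,3) a7@(1,3) a8@(1,3) a9@(1,3) | pheromone: 8 0 0 0 / 0 0 0 67 / 0 0 0 0 / 0 0 0 0 / 0 4 0 0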